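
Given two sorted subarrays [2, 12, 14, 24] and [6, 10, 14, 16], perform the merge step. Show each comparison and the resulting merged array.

Merging process:

Compare 2 vs 6: take 2 from left. Merged: [2]
Compare 12 vs 6: take 6 from right. Merged: [2, 6]
Compare 12 vs 10: take 10 from right. Merged: [2, 6, 10]
Compare 12 vs 14: take 12 from left. Merged: [2, 6, 10, 12]
Compare 14 vs 14: take 14 from left. Merged: [2, 6, 10, 12, 14]
Compare 24 vs 14: take 14 from right. Merged: [2, 6, 10, 12, 14, 14]
Compare 24 vs 16: take 16 from right. Merged: [2, 6, 10, 12, 14, 14, 16]
Append remaining from left: [24]. Merged: [2, 6, 10, 12, 14, 14, 16, 24]

Final merged array: [2, 6, 10, 12, 14, 14, 16, 24]
Total comparisons: 7

The merged array is [2, 6, 10, 12, 14, 14, 16, 24], requiring 7 comparisons. The merge step runs in O(n) time where n is the total number of elements.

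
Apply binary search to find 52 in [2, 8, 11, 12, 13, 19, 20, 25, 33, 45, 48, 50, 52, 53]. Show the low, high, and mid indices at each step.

Binary search for 52 in [2, 8, 11, 12, 13, 19, 20, 25, 33, 45, 48, 50, 52, 53]:

lo=0, hi=13, mid=6, arr[mid]=20 -> 20 < 52, search right half
lo=7, hi=13, mid=10, arr[mid]=48 -> 48 < 52, search right half
lo=11, hi=13, mid=12, arr[mid]=52 -> Found target at index 12!

Binary search finds 52 at index 12 after 3 comparisons. The search repeatedly halves the search space by comparing with the middle element.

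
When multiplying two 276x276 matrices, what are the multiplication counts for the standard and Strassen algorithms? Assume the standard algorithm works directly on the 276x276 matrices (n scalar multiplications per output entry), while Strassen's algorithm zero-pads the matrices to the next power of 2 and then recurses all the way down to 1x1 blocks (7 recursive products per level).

Matrix multiplication for 276x276 matrices:

Strassen's algorithm requires power-of-2 dimensions. Pad 276x276 to 512x512 (next power of 2).

Standard algorithm: 276^3 = 21024576 multiplications
Strassen's algorithm: 7^(log2(512)) = 7^9 = 40353607 multiplications
Difference: 21024576 - 40353607 = -19329031 (Strassen uses MORE here due to padding overhead — for small or just-over-power-of-2 n, padding can outweigh the per-level savings)

Standard: 21024576 multiplications (276^3). Strassen: 40353607 multiplications (7^9, after padding to 512x512). Strassen reduces 8 recursive multiplications to 7 at each level.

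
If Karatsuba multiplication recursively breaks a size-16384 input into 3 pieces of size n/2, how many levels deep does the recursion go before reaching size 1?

For divide and conquer with division factor 2:

Problem sizes at each level:
Level 0: 16384
Level 1: 8192
Level 2: 4096
Level 3: 2048
Level 4: 1024
Level 5: 512
Level 6: 256
Level 7: 128
Level 8: 64
Level 9: 32
Level 10: 16
Level 11: 8
Level 12: 4
Level 13: 2
Level 14: 1

The root is level 0 and the size-1 base case is level 14 (the tree spans levels 0 through 14, i.e. 15 levels counting the root), so the depth is the number of divisions: log_2(16384) = 14

The recursion tree depth is log_2(16384) = 14. At each level, the problem size is divided by 2, so it takes 14 divisions to reduce to a base case of size 1. The algorithm makes 3 recursive calls at each level.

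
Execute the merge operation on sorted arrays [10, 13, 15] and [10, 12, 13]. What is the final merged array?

Merging process:

Compare 10 vs 10: take 10 from left. Merged: [10]
Compare 13 vs 10: take 10 from right. Merged: [10, 10]
Compare 13 vs 12: take 12 from right. Merged: [10, 10, 12]
Compare 13 vs 13: take 13 from left. Merged: [10, 10, 12, 13]
Compare 15 vs 13: take 13 from right. Merged: [10, 10, 12, 13, 13]
Append remaining from left: [15]. Merged: [10, 10, 12, 13, 13, 15]

Final merged array: [10, 10, 12, 13, 13, 15]
Total comparisons: 5

The merged array is [10, 10, 12, 13, 13, 15], requiring 5 comparisons. The merge step runs in O(n) time where n is the total number of elements.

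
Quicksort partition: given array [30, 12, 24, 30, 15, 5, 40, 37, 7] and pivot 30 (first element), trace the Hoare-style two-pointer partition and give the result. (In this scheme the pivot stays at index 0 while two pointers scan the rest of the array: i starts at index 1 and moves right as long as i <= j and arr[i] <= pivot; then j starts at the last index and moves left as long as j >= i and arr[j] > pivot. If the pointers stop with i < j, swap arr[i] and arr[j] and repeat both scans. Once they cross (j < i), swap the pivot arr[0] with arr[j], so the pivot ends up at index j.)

Hoare-style two-pointer partition with pivot = 30:

Initial array: [30, 12, 24, 30, 15, 5, 40, 37, 7]

Pointers start at i = 1, j = 8.
i stops at index 6 (arr[6]=40 > 30), j stops at index 8 (arr[8]=7 <= 30): swap arr[6] and arr[8], array becomes [30, 12, 24, 30, 15, 5, 7, 37, 40]
i ends at 7, j ends at 6: the pointers have crossed (j < i), so scanning stops.

Swap pivot arr[0] with arr[6] to place pivot at position 6: [7, 12, 24, 30, 15, 5, 30, 37, 40]
Pivot position: 6

After partitioning with pivot 30, the array becomes [7, 12, 24, 30, 15, 5, 30, 37, 40]. The pivot is placed at index 6. All elements to the left of the pivot are <= 30, and all elements to the right are > 30.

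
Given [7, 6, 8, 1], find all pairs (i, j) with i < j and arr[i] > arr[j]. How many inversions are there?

Finding inversions in [7, 6, 8, 1]:

(0, 1): arr[0]=7 > arr[1]=6
(0, 3): arr[0]=7 > arr[3]=1
(1, 3): arr[1]=6 > arr[3]=1
(2, 3): arr[2]=8 > arr[3]=1

Total inversions: 4

The array has 4 inversion(s): (0,1), (0,3), (1,3), (2,3). Each pair (i,j) satisfies i < j and arr[i] > arr[j].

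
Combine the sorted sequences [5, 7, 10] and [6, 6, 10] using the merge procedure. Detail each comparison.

Merging process:

Compare 5 vs 6: take 5 from left. Merged: [5]
Compare 7 vs 6: take 6 from right. Merged: [5, 6]
Compare 7 vs 6: take 6 from right. Merged: [5, 6, 6]
Compare 7 vs 10: take 7 from left. Merged: [5, 6, 6, 7]
Compare 10 vs 10: take 10 from left. Merged: [5, 6, 6, 7, 10]
Append remaining from right: [10]. Merged: [5, 6, 6, 7, 10, 10]

Final merged array: [5, 6, 6, 7, 10, 10]
Total comparisons: 5

The merged array is [5, 6, 6, 7, 10, 10], requiring 5 comparisons. The merge step runs in O(n) time where n is the total number of elements.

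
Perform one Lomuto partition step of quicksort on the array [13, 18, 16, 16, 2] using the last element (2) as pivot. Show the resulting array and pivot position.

Lomuto partition with pivot = 2:

Initial array: [13, 18, 16, 16, 2]

arr[0]=13 > 2: no swap
arr[1]=18 > 2: no swap
arr[2]=16 > 2: no swap
arr[3]=16 > 2: no swap

Place pivot at position 0: [2, 18, 16, 16, 13]
Pivot position: 0

After partitioning with pivot 2, the array becomes [2, 18, 16, 16, 13]. The pivot is placed at index 0. All elements to the left of the pivot are <= 2, and all elements to the right are > 2.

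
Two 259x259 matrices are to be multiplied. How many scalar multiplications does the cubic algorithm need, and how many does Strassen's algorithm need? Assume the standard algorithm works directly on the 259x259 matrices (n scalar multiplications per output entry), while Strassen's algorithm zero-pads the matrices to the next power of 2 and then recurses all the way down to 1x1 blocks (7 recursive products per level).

Matrix multiplication for 259x259 matrices:

Strassen's algorithm requires power-of-2 dimensions. Pad 259x259 to 512x512 (next power of 2).

Standard algorithm: 259^3 = 17373979 multiplications
Strassen's algorithm: 7^(log2(512)) = 7^9 = 40353607 multiplications
Difference: 17373979 - 40353607 = -22979628 (Strassen uses MORE here due to padding overhead — for small or just-over-power-of-2 n, padding can outweigh the per-level savings)

Standard: 17373979 multiplications (259^3). Strassen: 40353607 multiplications (7^9, after padding to 512x512). Strassen reduces 8 recursive multiplications to 7 at each level.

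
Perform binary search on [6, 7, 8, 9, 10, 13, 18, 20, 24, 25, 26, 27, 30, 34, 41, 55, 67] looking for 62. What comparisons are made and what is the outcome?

Binary search for 62 in [6, 7, 8, 9, 10, 13, 18, 20, 24, 25, 26, 27, 30, 34, 41, 55, 67]:

lo=0, hi=16, mid=8, arr[mid]=24 -> 24 < 62, search right half
lo=9, hi=16, mid=12, arr[mid]=30 -> 30 < 62, search right half
lo=13, hi=16, mid=14, arr[mid]=41 -> 41 < 62, search right half
lo=15, hi=16, mid=15, arr[mid]=55 -> 55 < 62, search right half
lo=16, hi=16, mid=16, arr[mid]=67 -> 67 > 62, search left half
lo=16 > hi=15, target 62 not found

Binary search determines that 62 is not in the array after 5 comparisons. The search space was exhausted without finding the target.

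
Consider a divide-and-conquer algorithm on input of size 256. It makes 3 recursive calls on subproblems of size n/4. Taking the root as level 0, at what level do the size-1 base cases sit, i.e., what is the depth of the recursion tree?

For divide and conquer with division factor 4:

Problem sizes at each level:
Level 0: 256
Level 1: 64
Level 2: 16
Level 3: 4
Level 4: 1

The root is level 0 and the size-1 base case is level 4 (the tree spans levels 0 through 4, i.e. 5 levels counting the root), so the depth is the number of divisions: log_4(256) = 4

The recursion tree depth is log_4(256) = 4. At each level, the problem size is divided by 4, so it takes 4 divisions to reduce to a base case of size 1. The algorithm makes 3 recursive calls at each level.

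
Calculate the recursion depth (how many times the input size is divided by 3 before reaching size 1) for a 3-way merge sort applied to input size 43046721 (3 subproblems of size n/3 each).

For divide and conquer with division factor 3:

Problem sizes at each level:
Level 0: 43046721
Level 1: 14348907
Level 2: 4782969
Level 3: 1594323
Level 4: 531441
Level 5: 177147
Level 6: 59049
Level 7: 19683
Level 8: 6561
Level 9: 2187
Level 10: 729
Level 11: 243
Level 12: 81
Level 13: 27
Level 14: 9
Level 15: 3
Level 16: 1

The root is level 0 and the size-1 base case is level 16 (the tree spans levels 0 through 16, i.e. 17 levels counting the root), so the depth is the number of divisions: log_3(43046721) = 16

The recursion tree depth is log_3(43046721) = 16. At each level, the problem size is divided by 3, so it takes 16 divisions to reduce to a base case of size 1. The algorithm makes 3 recursive calls at each level.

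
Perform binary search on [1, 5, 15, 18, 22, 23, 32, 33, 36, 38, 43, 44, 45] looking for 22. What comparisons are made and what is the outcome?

Binary search for 22 in [1, 5, 15, 18, 22, 23, 32, 33, 36, 38, 43, 44, 45]:

lo=0, hi=12, mid=6, arr[mid]=32 -> 32 > 22, search left half
lo=0, hi=5, mid=2, arr[mid]=15 -> 15 < 22, search right half
lo=3, hi=5, mid=4, arr[mid]=22 -> Found target at index 4!

Binary search finds 22 at index 4 after 3 comparisons. The search repeatedly halves the search space by comparing with the middle element.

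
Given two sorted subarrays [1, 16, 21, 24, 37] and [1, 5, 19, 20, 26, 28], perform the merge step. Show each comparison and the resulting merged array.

Merging process:

Compare 1 vs 1: take 1 from left. Merged: [1]
Compare 16 vs 1: take 1 from right. Merged: [1, 1]
Compare 16 vs 5: take 5 from right. Merged: [1, 1, 5]
Compare 16 vs 19: take 16 from left. Merged: [1, 1, 5, 16]
Compare 21 vs 19: take 19 from right. Merged: [1, 1, 5, 16, 19]
Compare 21 vs 20: take 20 from right. Merged: [1, 1, 5, 16, 19, 20]
Compare 21 vs 26: take 21 from left. Merged: [1, 1, 5, 16, 19, 20, 21]
Compare 24 vs 26: take 24 from left. Merged: [1, 1, 5, 16, 19, 20, 21, 24]
Compare 37 vs 26: take 26 from right. Merged: [1, 1, 5, 16, 19, 20, 21, 24, 26]
Compare 37 vs 28: take 28 from right. Merged: [1, 1, 5, 16, 19, 20, 21, 24, 26, 28]
Append remaining from left: [37]. Merged: [1, 1, 5, 16, 19, 20, 21, 24, 26, 28, 37]

Final merged array: [1, 1, 5, 16, 19, 20, 21, 24, 26, 28, 37]
Total comparisons: 10

The merged array is [1, 1, 5, 16, 19, 20, 21, 24, 26, 28, 37], requiring 10 comparisons. The merge step runs in O(n) time where n is the total number of elements.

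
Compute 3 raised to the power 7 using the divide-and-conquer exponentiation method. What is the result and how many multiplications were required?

Computing 3^7 by squaring (build up from 3^1; each line after the first costs one multiplication):

3^1 = 3
3^2 = (3^1)^2 = 3^2 = 9
3^3 = 3 * 3^2 = 3 * 9 = 27
3^6 = (3^3)^2 = 27^2 = 729
3^7 = 3 * 3^6 = 3 * 729 = 2187

Result: 2187
Multiplications needed: 4 (4 lines after 3^1)

3^7 = 2187. Using exponentiation by squaring, this requires 4 multiplications. The key idea: if the exponent is even, square the half-power; if odd, multiply by the base once.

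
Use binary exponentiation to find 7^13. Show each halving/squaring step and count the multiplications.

Computing 7^13 by squaring (build up from 7^1; each line after the first costs one multiplication):

7^1 = 7
7^2 = (7^1)^2 = 7^2 = 49
7^3 = 7 * 7^2 = 7 * 49 = 343
7^6 = (7^3)^2 = 343^2 = 117649
7^12 = (7^6)^2 = 117649^2 = 13841287201
7^13 = 7 * 7^12 = 7 * 13841287201 = 96889010407

Result: 96889010407
Multiplications needed: 5 (5 lines after 7^1)

7^13 = 96889010407. Using exponentiation by squaring, this requires 5 multiplications. The key idea: if the exponent is even, square the half-power; if odd, multiply by the base once.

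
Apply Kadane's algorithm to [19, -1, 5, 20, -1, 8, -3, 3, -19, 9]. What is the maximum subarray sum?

Using Kadane's algorithm on [19, -1, 5, 20, -1, 8, -3, 3, -19, 9]:

Scanning through the array:
Position 1 (value -1): max_ending_here = 18, max_so_far = 19
Position 2 (value 5): max_ending_here = 23, max_so_far = 23
Position 3 (value 20): max_ending_here = 43, max_so_far = 43
Position 4 (value -1): max_ending_here = 42, max_so_far = 43
Position 5 (value 8): max_ending_here = 50, max_so_far = 50
Position 6 (value -3): max_ending_here = 47, max_so_far = 50
Position 7 (value 3): max_ending_here = 50, max_so_far = 50
Position 8 (value -19): max_ending_here = 31, max_so_far = 50
Position 9 (value 9): max_ending_here = 40, max_so_far = 50

Maximum subarray: [19, -1, 5, 20, -1, 8]
Maximum sum: 50

The maximum subarray is [19, -1, 5, 20, -1, 8] with sum 50. This subarray runs from index 0 to index 5.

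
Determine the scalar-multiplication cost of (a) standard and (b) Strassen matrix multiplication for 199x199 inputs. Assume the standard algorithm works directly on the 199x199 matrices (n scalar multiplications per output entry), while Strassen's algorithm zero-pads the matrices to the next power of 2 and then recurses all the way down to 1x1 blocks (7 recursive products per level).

Matrix multiplication for 199x199 matrices:

Strassen's algorithm requires power-of-2 dimensions. Pad 199x199 to 256x256 (next power of 2).

Standard algorithm: 199^3 = 7880599 multiplications
Strassen's algorithm: 7^(log2(256)) = 7^8 = 5764801 multiplications
Savings: 7880599 - 5764801 = 2115798 multiplications

Standard: 7880599 multiplications (199^3). Strassen: 5764801 multiplications (7^8, after padding to 256x256). Strassen reduces 8 recursive multiplications to 7 at each level.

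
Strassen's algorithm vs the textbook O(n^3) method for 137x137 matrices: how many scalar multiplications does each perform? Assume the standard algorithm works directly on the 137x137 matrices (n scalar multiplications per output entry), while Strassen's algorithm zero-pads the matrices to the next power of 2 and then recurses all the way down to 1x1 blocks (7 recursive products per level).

Matrix multiplication for 137x137 matrices:

Strassen's algorithm requires power-of-2 dimensions. Pad 137x137 to 256x256 (next power of 2).

Standard algorithm: 137^3 = 2571353 multiplications
Strassen's algorithm: 7^(log2(256)) = 7^8 = 5764801 multiplications
Difference: 2571353 - 5764801 = -3193448 (Strassen uses MORE here due to padding overhead — for small or just-over-power-of-2 n, padding can outweigh the per-level savings)

Standard: 2571353 multiplications (137^3). Strassen: 5764801 multiplications (7^8, after padding to 256x256). Strassen reduces 8 recursive multiplications to 7 at each level.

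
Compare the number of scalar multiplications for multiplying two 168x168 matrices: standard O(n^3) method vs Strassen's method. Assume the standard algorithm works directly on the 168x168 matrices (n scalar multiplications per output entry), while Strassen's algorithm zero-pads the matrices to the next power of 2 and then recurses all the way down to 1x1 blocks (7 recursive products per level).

Matrix multiplication for 168x168 matrices:

Strassen's algorithm requires power-of-2 dimensions. Pad 168x168 to 256x256 (next power of 2).

Standard algorithm: 168^3 = 4741632 multiplications
Strassen's algorithm: 7^(log2(256)) = 7^8 = 5764801 multiplications
Difference: 4741632 - 5764801 = -1023169 (Strassen uses MORE here due to padding overhead — for small or just-over-power-of-2 n, padding can outweigh the per-level savings)

Standard: 4741632 multiplications (168^3). Strassen: 5764801 multiplications (7^8, after padding to 256x256). Strassen reduces 8 recursive multiplications to 7 at each level.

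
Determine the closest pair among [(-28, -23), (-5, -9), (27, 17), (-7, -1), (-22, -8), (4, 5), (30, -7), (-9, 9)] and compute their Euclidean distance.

Computing all pairwise distances among 8 points:

d((-28, -23), (-5, -9)) = 26.9258
d((-28, -23), (27, 17)) = 68.0074
d((-28, -23), (-7, -1)) = 30.4138
d((-28, -23), (-22, -8)) = 16.1555
d((-28, -23), (4, 5)) = 42.5206
d((-28, -23), (30, -7)) = 60.1664
d((-28, -23), (-9, 9)) = 37.2156
d((-5, -9), (27, 17)) = 41.2311
d((-5, -9), (-7, -1)) = 8.2462 <-- minimum
d((-5, -9), (-22, -8)) = 17.0294
d((-5, -9), (4, 5)) = 16.6433
d((-5, -9), (30, -7)) = 35.0571
d((-5, -9), (-9, 9)) = 18.4391
d((27, 17), (-7, -1)) = 38.4708
d((27, 17), (-22, -8)) = 55.0091
d((27, 17), (4, 5)) = 25.9422
d((27, 17), (30, -7)) = 24.1868
d((27, 17), (-9, 9)) = 36.8782
d((-7, -1), (-22, -8)) = 16.5529
d((-7, -1), (4, 5)) = 12.53
d((-7, -1), (30, -7)) = 37.4833
d((-7, -1), (-9, 9)) = 10.198
d((-22, -8), (4, 5)) = 29.0689
d((-22, -8), (30, -7)) = 52.0096
d((-22, -8), (-9, 9)) = 21.4009
d((4, 5), (30, -7)) = 28.6356
d((4, 5), (-9, 9)) = 13.6015
d((30, -7), (-9, 9)) = 42.1545

Closest pair: (-5, -9) and (-7, -1) with distance 8.2462

The closest pair is (-5, -9) and (-7, -1) with Euclidean distance 8.2462. For 8 points, brute-force pairwise comparison is shown above. For large n, the divide-and-conquer algorithm (sort by x, recurse on halves, check the dividing strip) achieves O(n log n).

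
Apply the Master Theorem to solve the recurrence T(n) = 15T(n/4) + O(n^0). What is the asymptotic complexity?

Master Theorem for T(n) = 15T(n/4) + O(n^0):

a = 15, b = 4, c = 0
log_b(a) = log_4(15) = 1.9534

Case 1: c = 0 < log_4(15) = 1.9534
T(n) = O(n^(log_4 15))

For T(n) = 15T(n/4) + O(n^0): log_4(15) = 1.9534. This is Case 1 of the Master Theorem (c < log_b(a), work dominated by leaves), giving O(n^(log_4 15)).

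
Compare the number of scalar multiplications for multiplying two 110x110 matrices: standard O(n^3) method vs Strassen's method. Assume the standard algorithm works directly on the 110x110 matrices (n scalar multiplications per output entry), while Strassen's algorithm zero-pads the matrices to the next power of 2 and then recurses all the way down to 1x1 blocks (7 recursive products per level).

Matrix multiplication for 110x110 matrices:

Strassen's algorithm requires power-of-2 dimensions. Pad 110x110 to 128x128 (next power of 2).

Standard algorithm: 110^3 = 1331000 multiplications
Strassen's algorithm: 7^(log2(128)) = 7^7 = 823543 multiplications
Savings: 1331000 - 823543 = 507457 multiplications

Standard: 1331000 multiplications (110^3). Strassen: 823543 multiplications (7^7, after padding to 128x128). Strassen reduces 8 recursive multiplications to 7 at each level.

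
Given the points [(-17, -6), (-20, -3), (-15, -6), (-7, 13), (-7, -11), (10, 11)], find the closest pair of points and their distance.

Computing all pairwise distances among 6 points:

d((-17, -6), (-20, -3)) = 4.2426
d((-17, -6), (-15, -6)) = 2.0 <-- minimum
d((-17, -6), (-7, 13)) = 21.4709
d((-17, -6), (-7, -11)) = 11.1803
d((-17, -6), (10, 11)) = 31.9061
d((-20, -3), (-15, -6)) = 5.831
d((-20, -3), (-7, 13)) = 20.6155
d((-20, -3), (-7, -11)) = 15.2643
d((-20, -3), (10, 11)) = 33.1059
d((-15, -6), (-7, 13)) = 20.6155
d((-15, -6), (-7, -11)) = 9.434
d((-15, -6), (10, 11)) = 30.2324
d((-7, 13), (-7, -11)) = 24.0
d((-7, 13), (10, 11)) = 17.1172
d((-7, -11), (10, 11)) = 27.8029

Closest pair: (-17, -6) and (-15, -6) with distance 2.0

The closest pair is (-17, -6) and (-15, -6) with Euclidean distance 2.0. For 6 points, brute-force pairwise comparison is shown above. For large n, the divide-and-conquer algorithm (sort by x, recurse on halves, check the dividing strip) achieves O(n log n).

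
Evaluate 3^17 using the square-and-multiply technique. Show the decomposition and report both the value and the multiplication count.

Computing 3^17 by squaring (build up from 3^1; each line after the first costs one multiplication):

3^1 = 3
3^2 = (3^1)^2 = 3^2 = 9
3^4 = (3^2)^2 = 9^2 = 81
3^8 = (3^4)^2 = 81^2 = 6561
3^16 = (3^8)^2 = 6561^2 = 43046721
3^17 = 3 * 3^16 = 3 * 43046721 = 129140163

Result: 129140163
Multiplications needed: 5 (5 lines after 3^1)

3^17 = 129140163. Using exponentiation by squaring, this requires 5 multiplications. The key idea: if the exponent is even, square the half-power; if odd, multiply by the base once.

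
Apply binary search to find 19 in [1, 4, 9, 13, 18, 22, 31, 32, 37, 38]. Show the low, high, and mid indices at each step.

Binary search for 19 in [1, 4, 9, 13, 18, 22, 31, 32, 37, 38]:

lo=0, hi=9, mid=4, arr[mid]=18 -> 18 < 19, search right half
lo=5, hi=9, mid=7, arr[mid]=32 -> 32 > 19, search left half
lo=5, hi=6, mid=5, arr[mid]=22 -> 22 > 19, search left half
lo=5 > hi=4, target 19 not found

Binary search determines that 19 is not in the array after 3 comparisons. The search space was exhausted without finding the target.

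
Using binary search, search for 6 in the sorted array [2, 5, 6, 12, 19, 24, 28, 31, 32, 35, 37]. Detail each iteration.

Binary search for 6 in [2, 5, 6, 12, 19, 24, 28, 31, 32, 35, 37]:

lo=0, hi=10, mid=5, arr[mid]=24 -> 24 > 6, search left half
lo=0, hi=4, mid=2, arr[mid]=6 -> Found target at index 2!

Binary search finds 6 at index 2 after 2 comparisons. The search repeatedly halves the search space by comparing with the middle element.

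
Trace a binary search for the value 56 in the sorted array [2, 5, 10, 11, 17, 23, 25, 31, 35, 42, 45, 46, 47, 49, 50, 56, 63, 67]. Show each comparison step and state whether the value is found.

Binary search for 56 in [2, 5, 10, 11, 17, 23, 25, 31, 35, 42, 45, 46, 47, 49, 50, 56, 63, 67]:

lo=0, hi=17, mid=8, arr[mid]=35 -> 35 < 56, search right half
lo=9, hi=17, mid=13, arr[mid]=49 -> 49 < 56, search right half
lo=14, hi=17, mid=15, arr[mid]=56 -> Found target at index 15!

Binary search finds 56 at index 15 after 3 comparisons. The search repeatedly halves the search space by comparing with the middle element.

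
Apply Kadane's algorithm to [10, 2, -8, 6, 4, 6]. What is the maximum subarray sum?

Using Kadane's algorithm on [10, 2, -8, 6, 4, 6]:

Scanning through the array:
Position 1 (value 2): max_ending_here = 12, max_so_far = 12
Position 2 (value -8): max_ending_here = 4, max_so_far = 12
Position 3 (value 6): max_ending_here = 10, max_so_far = 12
Position 4 (value 4): max_ending_here = 14, max_so_far = 14
Position 5 (value 6): max_ending_here = 20, max_so_far = 20

Maximum subarray: [10, 2, -8, 6, 4, 6]
Maximum sum: 20

The maximum subarray is [10, 2, -8, 6, 4, 6] with sum 20. This subarray runs from index 0 to index 5.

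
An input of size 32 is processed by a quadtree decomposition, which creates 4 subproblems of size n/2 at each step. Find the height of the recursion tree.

For divide and conquer with division factor 2:

Problem sizes at each level:
Level 0: 32
Level 1: 16
Level 2: 8
Level 3: 4
Level 4: 2
Level 5: 1

The root is level 0 and the size-1 base case is level 5 (the tree spans levels 0 through 5, i.e. 6 levels counting the root), so the depth is the number of divisions: log_2(32) = 5

The recursion tree depth is log_2(32) = 5. At each level, the problem size is divided by 2, so it takes 5 divisions to reduce to a base case of size 1. The algorithm makes 4 recursive calls at each level.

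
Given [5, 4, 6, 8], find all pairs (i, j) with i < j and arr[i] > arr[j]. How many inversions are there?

Finding inversions in [5, 4, 6, 8]:

(0, 1): arr[0]=5 > arr[1]=4

Total inversions: 1

The array has 1 inversion(s): (0,1). Each pair (i,j) satisfies i < j and arr[i] > arr[j].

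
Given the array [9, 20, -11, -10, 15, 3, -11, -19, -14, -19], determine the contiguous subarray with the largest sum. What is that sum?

Using Kadane's algorithm on [9, 20, -11, -10, 15, 3, -11, -19, -14, -19]:

Scanning through the array:
Position 1 (value 20): max_ending_here = 29, max_so_far = 29
Position 2 (value -11): max_ending_here = 18, max_so_far = 29
Position 3 (value -10): max_ending_here = 8, max_so_far = 29
Position 4 (value 15): max_ending_here = 23, max_so_far = 29
Position 5 (value 3): max_ending_here = 26, max_so_far = 29
Position 6 (value -11): max_ending_here = 15, max_so_far = 29
Position 7 (value -19): max_ending_here = -4, max_so_far = 29
Position 8 (value -14): max_ending_here = -14, max_so_far = 29
Position 9 (value -19): max_ending_here = -19, max_so_far = 29

Maximum subarray: [9, 20]
Maximum sum: 29

The maximum subarray is [9, 20] with sum 29. This subarray runs from index 0 to index 1.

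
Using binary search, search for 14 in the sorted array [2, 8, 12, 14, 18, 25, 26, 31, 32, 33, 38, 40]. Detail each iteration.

Binary search for 14 in [2, 8, 12, 14, 18, 25, 26, 31, 32, 33, 38, 40]:

lo=0, hi=11, mid=5, arr[mid]=25 -> 25 > 14, search left half
lo=0, hi=4, mid=2, arr[mid]=12 -> 12 < 14, search right half
lo=3, hi=4, mid=3, arr[mid]=14 -> Found target at index 3!

Binary search finds 14 at index 3 after 3 comparisons. The search repeatedly halves the search space by comparing with the middle element.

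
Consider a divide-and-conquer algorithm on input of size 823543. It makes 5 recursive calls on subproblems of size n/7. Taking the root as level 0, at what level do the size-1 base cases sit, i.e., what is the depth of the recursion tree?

For divide and conquer with division factor 7:

Problem sizes at each level:
Level 0: 823543
Level 1: 117649
Level 2: 16807
Level 3: 2401
Level 4: 343
Level 5: 49
Level 6: 7
Level 7: 1

The root is level 0 and the size-1 base case is level 7 (the tree spans levels 0 through 7, i.e. 8 levels counting the root), so the depth is the number of divisions: log_7(823543) = 7

The recursion tree depth is log_7(823543) = 7. At each level, the problem size is divided by 7, so it takes 7 divisions to reduce to a base case of size 1. The algorithm makes 5 recursive calls at each level.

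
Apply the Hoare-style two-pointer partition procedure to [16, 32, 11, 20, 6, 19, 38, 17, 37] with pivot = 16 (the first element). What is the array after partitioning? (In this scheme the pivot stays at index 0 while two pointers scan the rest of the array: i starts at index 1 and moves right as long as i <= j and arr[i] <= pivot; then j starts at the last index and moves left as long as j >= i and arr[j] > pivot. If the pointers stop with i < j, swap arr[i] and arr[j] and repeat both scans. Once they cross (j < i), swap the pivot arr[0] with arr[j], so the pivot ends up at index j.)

Hoare-style two-pointer partition with pivot = 16:

Initial array: [16, 32, 11, 20, 6, 19, 38, 17, 37]

Pointers start at i = 1, j = 8.
i stops at index 1 (arr[1]=32 > 16), j stops at index 4 (arr[4]=6 <= 16): swap arr[1] and arr[4], array becomes [16, 6, 11, 20, 32, 19, 38, 17, 37]
i ends at 3, j ends at 2: the pointers have crossed (j < i), so scanning stops.

Swap pivot arr[0] with arr[2] to place pivot at position 2: [11, 6, 16, 20, 32, 19, 38, 17, 37]
Pivot position: 2

After partitioning with pivot 16, the array becomes [11, 6, 16, 20, 32, 19, 38, 17, 37]. The pivot is placed at index 2. All elements to the left of the pivot are <= 16, and all elements to the right are > 16.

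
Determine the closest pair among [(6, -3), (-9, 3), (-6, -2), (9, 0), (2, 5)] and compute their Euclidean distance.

Computing all pairwise distances among 5 points:

d((6, -3), (-9, 3)) = 16.1555
d((6, -3), (-6, -2)) = 12.0416
d((6, -3), (9, 0)) = 4.2426 <-- minimum
d((6, -3), (2, 5)) = 8.9443
d((-9, 3), (-6, -2)) = 5.831
d((-9, 3), (9, 0)) = 18.2483
d((-9, 3), (2, 5)) = 11.1803
d((-6, -2), (9, 0)) = 15.1327
d((-6, -2), (2, 5)) = 10.6301
d((9, 0), (2, 5)) = 8.6023

Closest pair: (6, -3) and (9, 0) with distance 4.2426

The closest pair is (6, -3) and (9, 0) with Euclidean distance 4.2426. For 5 points, brute-force pairwise comparison is shown above. For large n, the divide-and-conquer algorithm (sort by x, recurse on halves, check the dividing strip) achieves O(n log n).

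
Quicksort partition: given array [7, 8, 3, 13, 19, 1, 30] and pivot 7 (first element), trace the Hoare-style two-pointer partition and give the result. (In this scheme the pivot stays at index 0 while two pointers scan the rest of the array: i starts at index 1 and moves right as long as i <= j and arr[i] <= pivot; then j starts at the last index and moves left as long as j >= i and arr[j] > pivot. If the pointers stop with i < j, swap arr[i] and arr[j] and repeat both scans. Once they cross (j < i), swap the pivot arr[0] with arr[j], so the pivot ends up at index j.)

Hoare-style two-pointer partition with pivot = 7:

Initial array: [7, 8, 3, 13, 19, 1, 30]

Pointers start at i = 1, j = 6.
i stops at index 1 (arr[1]=8 > 7), j stops at index 5 (arr[5]=1 <= 7): swap arr[1] and arr[5], array becomes [7, 1, 3, 13, 19, 8, 30]
i ends at 3, j ends at 2: the pointers have crossed (j < i), so scanning stops.

Swap pivot arr[0] with arr[2] to place pivot at position 2: [3, 1, 7, 13, 19, 8, 30]
Pivot position: 2

After partitioning with pivot 7, the array becomes [3, 1, 7, 13, 19, 8, 30]. The pivot is placed at index 2. All elements to the left of the pivot are <= 7, and all elements to the right are > 7.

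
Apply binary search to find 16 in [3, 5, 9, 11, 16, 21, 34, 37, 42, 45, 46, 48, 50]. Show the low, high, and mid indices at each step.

Binary search for 16 in [3, 5, 9, 11, 16, 21, 34, 37, 42, 45, 46, 48, 50]:

lo=0, hi=12, mid=6, arr[mid]=34 -> 34 > 16, search left half
lo=0, hi=5, mid=2, arr[mid]=9 -> 9 < 16, search right half
lo=3, hi=5, mid=4, arr[mid]=16 -> Found target at index 4!

Binary search finds 16 at index 4 after 3 comparisons. The search repeatedly halves the search space by comparing with the middle element.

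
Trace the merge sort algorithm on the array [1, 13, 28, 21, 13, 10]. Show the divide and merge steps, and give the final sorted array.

Merge sort trace:

Split: [1, 13, 28, 21, 13, 10] -> [1, 13, 28] and [21, 13, 10]
  Split: [1, 13, 28] -> [1] and [13, 28]
    Split: [13, 28] -> [13] and [28]
    Merge: [13] + [28] -> [13, 28]
  Merge: [1] + [13, 28] -> [1, 13, 28]
  Split: [21, 13, 10] -> [21] and [13, 10]
    Split: [13, 10] -> [13] and [10]
    Merge: [13] + [10] -> [10, 13]
  Merge: [21] + [10, 13] -> [10, 13, 21]
Merge: [1, 13, 28] + [10, 13, 21] -> [1, 10, 13, 13, 21, 28]

Final sorted array: [1, 10, 13, 13, 21, 28]

The merge sort proceeds by recursively splitting the array and merging sorted halves.
After all merges, the sorted array is [1, 10, 13, 13, 21, 28].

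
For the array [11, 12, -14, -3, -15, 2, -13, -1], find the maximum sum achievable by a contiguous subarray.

Using Kadane's algorithm on [11, 12, -14, -3, -15, 2, -13, -1]:

Scanning through the array:
Position 1 (value 12): max_ending_here = 23, max_so_far = 23
Position 2 (value -14): max_ending_here = 9, max_so_far = 23
Position 3 (value -3): max_ending_here = 6, max_so_far = 23
Position 4 (value -15): max_ending_here = -9, max_so_far = 23
Position 5 (value 2): max_ending_here = 2, max_so_far = 23
Position 6 (value -13): max_ending_here = -11, max_so_far = 23
Position 7 (value -1): max_ending_here = -1, max_so_far = 23

Maximum subarray: [11, 12]
Maximum sum: 23

The maximum subarray is [11, 12] with sum 23. This subarray runs from index 0 to index 1.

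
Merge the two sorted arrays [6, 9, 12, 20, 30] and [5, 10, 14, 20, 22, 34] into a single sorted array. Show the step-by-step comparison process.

Merging process:

Compare 6 vs 5: take 5 from right. Merged: [5]
Compare 6 vs 10: take 6 from left. Merged: [5, 6]
Compare 9 vs 10: take 9 from left. Merged: [5, 6, 9]
Compare 12 vs 10: take 10 from right. Merged: [5, 6, 9, 10]
Compare 12 vs 14: take 12 from left. Merged: [5, 6, 9, 10, 12]
Compare 20 vs 14: take 14 from right. Merged: [5, 6, 9, 10, 12, 14]
Compare 20 vs 20: take 20 from left. Merged: [5, 6, 9, 10, 12, 14, 20]
Compare 30 vs 20: take 20 from right. Merged: [5, 6, 9, 10, 12, 14, 20, 20]
Compare 30 vs 22: take 22 from right. Merged: [5, 6, 9, 10, 12, 14, 20, 20, 22]
Compare 30 vs 34: take 30 from left. Merged: [5, 6, 9, 10, 12, 14, 20, 20, 22, 30]
Append remaining from right: [34]. Merged: [5, 6, 9, 10, 12, 14, 20, 20, 22, 30, 34]

Final merged array: [5, 6, 9, 10, 12, 14, 20, 20, 22, 30, 34]
Total comparisons: 10

The merged array is [5, 6, 9, 10, 12, 14, 20, 20, 22, 30, 34], requiring 10 comparisons. The merge step runs in O(n) time where n is the total number of elements.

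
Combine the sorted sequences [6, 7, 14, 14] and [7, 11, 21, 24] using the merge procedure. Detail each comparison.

Merging process:

Compare 6 vs 7: take 6 from left. Merged: [6]
Compare 7 vs 7: take 7 from left. Merged: [6, 7]
Compare 14 vs 7: take 7 from right. Merged: [6, 7, 7]
Compare 14 vs 11: take 11 from right. Merged: [6, 7, 7, 11]
Compare 14 vs 21: take 14 from left. Merged: [6, 7, 7, 11, 14]
Compare 14 vs 21: take 14 from left. Merged: [6, 7, 7, 11, 14, 14]
Append remaining from right: [21, 24]. Merged: [6, 7, 7, 11, 14, 14, 21, 24]

Final merged array: [6, 7, 7, 11, 14, 14, 21, 24]
Total comparisons: 6

The merged array is [6, 7, 7, 11, 14, 14, 21, 24], requiring 6 comparisons. The merge step runs in O(n) time where n is the total number of elements.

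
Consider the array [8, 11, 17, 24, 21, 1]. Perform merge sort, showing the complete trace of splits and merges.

Merge sort trace:

Split: [8, 11, 17, 24, 21, 1] -> [8, 11, 17] and [24, 21, 1]
  Split: [8, 11, 17] -> [8] and [11, 17]
    Split: [11, 17] -> [11] and [17]
    Merge: [11] + [17] -> [11, 17]
  Merge: [8] + [11, 17] -> [8, 11, 17]
  Split: [24, 21, 1] -> [24] and [21, 1]
    Split: [21, 1] -> [21] and [1]
    Merge: [21] + [1] -> [1, 21]
  Merge: [24] + [1, 21] -> [1, 21, 24]
Merge: [8, 11, 17] + [1, 21, 24] -> [1, 8, 11, 17, 21, 24]

Final sorted array: [1, 8, 11, 17, 21, 24]

The merge sort proceeds by recursively splitting the array and merging sorted halves.
After all merges, the sorted array is [1, 8, 11, 17, 21, 24].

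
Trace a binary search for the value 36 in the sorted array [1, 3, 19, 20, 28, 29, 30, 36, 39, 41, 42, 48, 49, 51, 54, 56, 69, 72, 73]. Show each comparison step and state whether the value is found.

Binary search for 36 in [1, 3, 19, 20, 28, 29, 30, 36, 39, 41, 42, 48, 49, 51, 54, 56, 69, 72, 73]:

lo=0, hi=18, mid=9, arr[mid]=41 -> 41 > 36, search left half
lo=0, hi=8, mid=4, arr[mid]=28 -> 28 < 36, search right half
lo=5, hi=8, mid=6, arr[mid]=30 -> 30 < 36, search right half
lo=7, hi=8, mid=7, arr[mid]=36 -> Found target at index 7!

Binary search finds 36 at index 7 after 4 comparisons. The search repeatedly halves the search space by comparing with the middle element.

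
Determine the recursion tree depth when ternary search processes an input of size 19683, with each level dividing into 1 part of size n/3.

For divide and conquer with division factor 3:

Problem sizes at each level:
Level 0: 19683
Level 1: 6561
Level 2: 2187
Level 3: 729
Level 4: 243
Level 5: 81
Level 6: 27
Level 7: 9
Level 8: 3
Level 9: 1

The root is level 0 and the size-1 base case is level 9 (the tree spans levels 0 through 9, i.e. 10 levels counting the root), so the depth is the number of divisions: log_3(19683) = 9

The recursion tree depth is log_3(19683) = 9. At each level, the problem size is divided by 3, so it takes 9 divisions to reduce to a base case of size 1. The algorithm makes 1 recursive call at each level.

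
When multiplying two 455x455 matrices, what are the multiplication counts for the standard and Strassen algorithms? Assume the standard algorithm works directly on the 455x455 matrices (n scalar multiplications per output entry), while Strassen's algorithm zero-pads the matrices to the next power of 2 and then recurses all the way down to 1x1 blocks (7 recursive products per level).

Matrix multiplication for 455x455 matrices:

Strassen's algorithm requires power-of-2 dimensions. Pad 455x455 to 512x512 (next power of 2).

Standard algorithm: 455^3 = 94196375 multiplications
Strassen's algorithm: 7^(log2(512)) = 7^9 = 40353607 multiplications
Savings: 94196375 - 40353607 = 53842768 multiplications

Standard: 94196375 multiplications (455^3). Strassen: 40353607 multiplications (7^9, after padding to 512x512). Strassen reduces 8 recursive multiplications to 7 at each level.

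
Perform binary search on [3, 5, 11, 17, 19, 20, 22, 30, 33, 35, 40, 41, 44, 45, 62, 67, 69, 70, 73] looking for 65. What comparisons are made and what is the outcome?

Binary search for 65 in [3, 5, 11, 17, 19, 20, 22, 30, 33, 35, 40, 41, 44, 45, 62, 67, 69, 70, 73]:

lo=0, hi=18, mid=9, arr[mid]=35 -> 35 < 65, search right half
lo=10, hi=18, mid=14, arr[mid]=62 -> 62 < 65, search right half
lo=15, hi=18, mid=16, arr[mid]=69 -> 69 > 65, search left half
lo=15, hi=15, mid=15, arr[mid]=67 -> 67 > 65, search left half
lo=15 > hi=14, target 65 not found

Binary search determines that 65 is not in the array after 4 comparisons. The search space was exhausted without finding the target.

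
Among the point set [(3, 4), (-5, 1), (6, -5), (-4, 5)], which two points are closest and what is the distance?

Computing all pairwise distances among 4 points:

d((3, 4), (-5, 1)) = 8.544
d((3, 4), (6, -5)) = 9.4868
d((3, 4), (-4, 5)) = 7.0711
d((-5, 1), (6, -5)) = 12.53
d((-5, 1), (-4, 5)) = 4.1231 <-- minimum
d((6, -5), (-4, 5)) = 14.1421

Closest pair: (-5, 1) and (-4, 5) with distance 4.1231

The closest pair is (-5, 1) and (-4, 5) with Euclidean distance 4.1231. For 4 points, brute-force pairwise comparison is shown above. For large n, the divide-and-conquer algorithm (sort by x, recurse on halves, check the dividing strip) achieves O(n log n).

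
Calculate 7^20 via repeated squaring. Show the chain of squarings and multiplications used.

Computing 7^20 by squaring (build up from 7^1; each line after the first costs one multiplication):

7^1 = 7
7^2 = (7^1)^2 = 7^2 = 49
7^4 = (7^2)^2 = 49^2 = 2401
7^5 = 7 * 7^4 = 7 * 2401 = 16807
7^10 = (7^5)^2 = 16807^2 = 282475249
7^20 = (7^10)^2 = 282475249^2 = 79792266297612001

Result: 79792266297612001
Multiplications needed: 5 (5 lines after 7^1)

7^20 = 79792266297612001. Using exponentiation by squaring, this requires 5 multiplications. The key idea: if the exponent is even, square the half-power; if odd, multiply by the base once.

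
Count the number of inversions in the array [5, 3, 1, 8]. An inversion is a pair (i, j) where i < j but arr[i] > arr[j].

Finding inversions in [5, 3, 1, 8]:

(0, 1): arr[0]=5 > arr[1]=3
(0, 2): arr[0]=5 > arr[2]=1
(1, 2): arr[1]=3 > arr[2]=1

Total inversions: 3

The array has 3 inversion(s): (0,1), (0,2), (1,2). Each pair (i,j) satisfies i < j and arr[i] > arr[j].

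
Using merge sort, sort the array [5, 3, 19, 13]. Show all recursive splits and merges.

Merge sort trace:

Split: [5, 3, 19, 13] -> [5, 3] and [19, 13]
  Split: [5, 3] -> [5] and [3]
  Merge: [5] + [3] -> [3, 5]
  Split: [19, 13] -> [19] and [13]
  Merge: [19] + [13] -> [13, 19]
Merge: [3, 5] + [13, 19] -> [3, 5, 13, 19]

Final sorted array: [3, 5, 13, 19]

The merge sort proceeds by recursively splitting the array and merging sorted halves.
After all merges, the sorted array is [3, 5, 13, 19].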